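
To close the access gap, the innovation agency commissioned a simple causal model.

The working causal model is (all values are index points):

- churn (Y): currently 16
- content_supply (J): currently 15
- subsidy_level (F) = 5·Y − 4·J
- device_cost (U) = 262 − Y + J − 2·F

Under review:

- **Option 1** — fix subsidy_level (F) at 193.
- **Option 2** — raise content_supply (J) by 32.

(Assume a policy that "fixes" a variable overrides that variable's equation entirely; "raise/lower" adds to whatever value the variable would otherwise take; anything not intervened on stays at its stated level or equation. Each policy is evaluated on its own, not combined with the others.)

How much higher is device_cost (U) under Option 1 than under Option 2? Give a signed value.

-634

Option 1 (F := 193):
  Y = 16
  J = 15
  F = 193
  U = 262 − 16 + 15 − 2·193 = -125
Option 2 (J + 32):
  Y = 16
  J = 15 + 32 = 47
  F = 0 + 5·16 − 4·47 = -108
  U = 262 − 16 + 47 − 2·(-108) = 509
U: -125 − 509 = -634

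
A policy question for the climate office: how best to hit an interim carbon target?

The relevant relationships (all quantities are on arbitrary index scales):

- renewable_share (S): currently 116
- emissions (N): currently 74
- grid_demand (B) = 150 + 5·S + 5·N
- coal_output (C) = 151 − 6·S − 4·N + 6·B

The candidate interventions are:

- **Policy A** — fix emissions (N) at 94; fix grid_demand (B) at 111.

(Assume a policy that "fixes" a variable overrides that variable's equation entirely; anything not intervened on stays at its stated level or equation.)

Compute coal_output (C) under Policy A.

-255

Policy A (N := 94, B := 111):
  S = 116
  N = 94
  B = 111
  C = 151 − 6·116 − 4·94 + 6·111 = -255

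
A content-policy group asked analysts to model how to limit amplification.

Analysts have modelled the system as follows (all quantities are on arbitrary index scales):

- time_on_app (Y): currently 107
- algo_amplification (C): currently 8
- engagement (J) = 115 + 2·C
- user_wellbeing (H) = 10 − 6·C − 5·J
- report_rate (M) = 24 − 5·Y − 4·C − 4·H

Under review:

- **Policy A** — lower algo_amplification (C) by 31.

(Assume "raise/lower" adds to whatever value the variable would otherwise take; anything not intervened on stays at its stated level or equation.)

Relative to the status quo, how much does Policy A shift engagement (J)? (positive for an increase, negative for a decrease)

Baseline:
  C = 8
  J = 115 + 2·8 = 131
Policy A (C − 31):
  C = 8 − 31 = -23
  J = 115 + 2·(-23) = 69
Change in J: 69 − 131 = -62

-62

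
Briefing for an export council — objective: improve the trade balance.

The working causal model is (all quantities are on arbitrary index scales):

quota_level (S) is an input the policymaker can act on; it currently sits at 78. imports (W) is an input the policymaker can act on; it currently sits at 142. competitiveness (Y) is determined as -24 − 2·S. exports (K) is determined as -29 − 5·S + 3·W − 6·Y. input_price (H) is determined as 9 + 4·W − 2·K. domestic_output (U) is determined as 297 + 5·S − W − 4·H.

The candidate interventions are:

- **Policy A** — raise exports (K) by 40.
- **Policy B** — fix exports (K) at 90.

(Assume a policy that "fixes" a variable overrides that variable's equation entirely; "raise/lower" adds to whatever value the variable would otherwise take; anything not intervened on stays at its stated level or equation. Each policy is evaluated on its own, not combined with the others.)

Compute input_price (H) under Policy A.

Policy A (K + 40):
  S = 78
  W = 142
  Y = -24 − 2·78 = -180
  K = -29 − 5·78 + 3·142 − 6·(-180) (+40 from intervention) = 1127
  H = 9 + 4·142 − 2·1127 = -1677

-1677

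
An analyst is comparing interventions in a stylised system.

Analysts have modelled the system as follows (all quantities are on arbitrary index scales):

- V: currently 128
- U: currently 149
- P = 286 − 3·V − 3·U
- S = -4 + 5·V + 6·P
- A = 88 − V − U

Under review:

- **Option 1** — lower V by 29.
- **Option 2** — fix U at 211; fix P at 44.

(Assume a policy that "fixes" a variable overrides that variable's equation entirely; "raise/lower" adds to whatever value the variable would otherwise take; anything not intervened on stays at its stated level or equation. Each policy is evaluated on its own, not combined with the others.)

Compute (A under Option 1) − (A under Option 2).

Option 1 (V − 29):
  V = 128 − 29 = 99
  U = 149
  A = 88 − 99 − 149 = -160
Option 2 (U := 211, P := 44):
  V = 128
  U = 211
  A = 88 − 128 − 211 = -251
A: -160 − (-251) = 91

91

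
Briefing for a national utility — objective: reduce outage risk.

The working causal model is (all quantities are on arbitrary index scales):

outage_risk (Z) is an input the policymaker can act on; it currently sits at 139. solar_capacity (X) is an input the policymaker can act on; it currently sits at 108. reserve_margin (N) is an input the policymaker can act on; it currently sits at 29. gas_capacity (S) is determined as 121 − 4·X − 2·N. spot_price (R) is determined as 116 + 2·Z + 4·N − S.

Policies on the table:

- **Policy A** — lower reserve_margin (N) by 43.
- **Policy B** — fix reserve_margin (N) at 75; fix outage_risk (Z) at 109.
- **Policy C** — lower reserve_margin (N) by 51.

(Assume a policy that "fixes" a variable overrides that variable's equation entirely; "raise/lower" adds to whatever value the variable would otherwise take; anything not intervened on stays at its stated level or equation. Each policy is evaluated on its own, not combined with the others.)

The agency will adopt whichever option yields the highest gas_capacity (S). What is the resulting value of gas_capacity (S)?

Policy A (N − 43):
  X = 108
  N = 29 − 43 = -14
  S = 121 − 4·108 − 2·(-14) = -283
Policy B (N := 75, Z := 109):
  X = 108
  N = 75
  S = 121 − 4·108 − 2·75 = -461
Policy C (N − 51):
  X = 108
  N = 29 − 51 = -22
  S = 121 − 4·108 − 2·(-22) = -267
Comparing — Policy A: S=-283, Policy B: S=-461, Policy C: S=-267. Highest is -267 (Policy C).

-267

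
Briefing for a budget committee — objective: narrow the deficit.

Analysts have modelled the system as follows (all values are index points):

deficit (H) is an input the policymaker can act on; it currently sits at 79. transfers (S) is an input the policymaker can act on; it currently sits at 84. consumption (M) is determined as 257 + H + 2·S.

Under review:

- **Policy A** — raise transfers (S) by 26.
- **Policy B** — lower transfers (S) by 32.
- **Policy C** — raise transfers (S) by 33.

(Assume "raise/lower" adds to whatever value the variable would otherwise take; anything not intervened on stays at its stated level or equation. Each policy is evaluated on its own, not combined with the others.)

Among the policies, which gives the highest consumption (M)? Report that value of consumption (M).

Policy A (S + 26):
  H = 79
  S = 84 + 26 = 110
  M = 257 + 79 + 2·110 = 556
Policy B (S − 32):
  H = 79
  S = 84 − 32 = 52
  M = 257 + 79 + 2·52 = 440
Policy C (S + 33):
  H = 79
  S = 84 + 33 = 117
  M = 257 + 79 + 2·117 = 570
Comparing — Policy A: M=556, Policy B: M=440, Policy C: M=570. Highest is 570 (Policy C).

570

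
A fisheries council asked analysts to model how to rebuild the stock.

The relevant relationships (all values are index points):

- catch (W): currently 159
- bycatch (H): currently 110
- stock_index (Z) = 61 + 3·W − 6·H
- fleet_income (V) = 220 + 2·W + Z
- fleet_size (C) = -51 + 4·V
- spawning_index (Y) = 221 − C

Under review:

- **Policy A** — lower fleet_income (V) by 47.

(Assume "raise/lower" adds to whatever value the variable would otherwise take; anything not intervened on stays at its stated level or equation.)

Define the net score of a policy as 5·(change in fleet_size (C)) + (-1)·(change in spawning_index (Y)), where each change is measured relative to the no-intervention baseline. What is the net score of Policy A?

-1128

Baseline:
  W = 159
  H = 110
  Z = 61 + 3·159 − 6·110 = -122
  V = 220 + 2·159 + (-122) = 416
  C = -51 + 4·416 = 1613
  Y = 221 − 1613 = -1392
Policy A (V − 47):
  W = 159
  H = 110
  Z = 61 + 3·159 − 6·110 = -122
  V = 220 + 2·159 + (-122) (−47 from intervention) = 369
  C = -51 + 4·369 = 1425
  Y = 221 − 1425 = -1204
ΔC = 1425 − 1613 = -188; ΔY = -1204 − (-1392) = 188
Score = 5·(-188) + (-1)·188 = -1128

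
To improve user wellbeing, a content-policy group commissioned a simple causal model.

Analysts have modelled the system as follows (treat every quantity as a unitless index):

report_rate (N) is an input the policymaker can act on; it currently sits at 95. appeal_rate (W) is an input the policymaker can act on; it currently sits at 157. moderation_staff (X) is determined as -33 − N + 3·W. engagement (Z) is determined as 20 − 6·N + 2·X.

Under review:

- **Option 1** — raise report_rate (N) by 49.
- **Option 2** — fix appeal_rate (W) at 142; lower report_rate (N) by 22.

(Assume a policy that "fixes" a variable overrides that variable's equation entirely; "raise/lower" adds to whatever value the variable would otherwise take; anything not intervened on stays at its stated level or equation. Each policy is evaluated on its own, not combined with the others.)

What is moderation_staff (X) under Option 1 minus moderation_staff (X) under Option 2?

Option 1 (N + 49):
  N = 95 + 49 = 144
  W = 157
  X = -33 − 144 + 3·157 = 294
Option 2 (W := 142, N − 22):
  N = 95 − 22 = 73
  W = 142
  X = -33 − 73 + 3·142 = 320
X: 294 − 320 = -26

-26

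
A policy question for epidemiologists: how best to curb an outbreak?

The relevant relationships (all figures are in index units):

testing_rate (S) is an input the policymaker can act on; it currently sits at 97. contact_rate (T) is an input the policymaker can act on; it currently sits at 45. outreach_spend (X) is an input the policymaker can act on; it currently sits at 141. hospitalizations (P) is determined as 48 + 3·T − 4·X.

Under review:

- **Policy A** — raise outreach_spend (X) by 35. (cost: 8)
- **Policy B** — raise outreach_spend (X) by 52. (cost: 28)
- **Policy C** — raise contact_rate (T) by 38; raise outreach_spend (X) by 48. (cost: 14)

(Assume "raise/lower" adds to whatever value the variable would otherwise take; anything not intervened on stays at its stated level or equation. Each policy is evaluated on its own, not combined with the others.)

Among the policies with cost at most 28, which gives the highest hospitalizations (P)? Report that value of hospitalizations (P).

-459

Policy A (X + 35):
  T = 45
  X = 141 + 35 = 176
  P = 48 + 3·45 − 4·176 = -521
Policy B (X + 52):
  T = 45
  X = 141 + 52 = 193
  P = 48 + 3·45 − 4·193 = -589
Policy C (T + 38, X + 48):
  T = 45 + 38 = 83
  X = 141 + 48 = 189
  P = 48 + 3·83 − 4·189 = -459
Comparing — Policy A: P=-521, Policy B: P=-589, Policy C: P=-459. Highest is -459 (Policy C).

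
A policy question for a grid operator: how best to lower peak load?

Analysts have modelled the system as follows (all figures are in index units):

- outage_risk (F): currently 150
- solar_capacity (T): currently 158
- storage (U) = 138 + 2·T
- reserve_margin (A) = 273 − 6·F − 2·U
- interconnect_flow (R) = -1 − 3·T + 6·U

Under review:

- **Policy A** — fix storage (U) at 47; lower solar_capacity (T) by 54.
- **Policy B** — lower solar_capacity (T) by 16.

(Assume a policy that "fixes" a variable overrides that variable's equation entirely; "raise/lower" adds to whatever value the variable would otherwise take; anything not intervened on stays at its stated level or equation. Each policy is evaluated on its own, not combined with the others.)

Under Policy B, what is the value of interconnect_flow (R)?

2105

Policy B (T − 16):
  T = 158 − 16 = 142
  U = 138 + 2·142 = 422
  R = -1 − 3·142 + 6·422 = 2105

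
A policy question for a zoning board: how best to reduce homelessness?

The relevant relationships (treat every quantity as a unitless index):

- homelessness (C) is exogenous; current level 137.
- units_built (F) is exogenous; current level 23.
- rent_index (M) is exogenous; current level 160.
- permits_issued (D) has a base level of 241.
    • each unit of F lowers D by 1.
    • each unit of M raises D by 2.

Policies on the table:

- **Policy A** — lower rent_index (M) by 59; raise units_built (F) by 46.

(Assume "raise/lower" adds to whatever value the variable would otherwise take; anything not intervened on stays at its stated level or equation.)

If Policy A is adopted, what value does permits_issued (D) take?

Policy A (M − 59, F + 46):
  F = 23 + 46 = 69
  M = 160 − 59 = 101
  D = 241 − 69 + 2·101 = 374

374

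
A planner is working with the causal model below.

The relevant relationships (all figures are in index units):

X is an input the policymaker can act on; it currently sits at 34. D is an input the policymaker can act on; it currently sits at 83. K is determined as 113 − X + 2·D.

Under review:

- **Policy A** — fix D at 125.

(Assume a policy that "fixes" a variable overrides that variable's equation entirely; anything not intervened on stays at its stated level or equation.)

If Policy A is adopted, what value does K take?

Policy A (D := 125):
  X = 34
  D = 125
  K = 113 − 34 + 2·125 = 329

329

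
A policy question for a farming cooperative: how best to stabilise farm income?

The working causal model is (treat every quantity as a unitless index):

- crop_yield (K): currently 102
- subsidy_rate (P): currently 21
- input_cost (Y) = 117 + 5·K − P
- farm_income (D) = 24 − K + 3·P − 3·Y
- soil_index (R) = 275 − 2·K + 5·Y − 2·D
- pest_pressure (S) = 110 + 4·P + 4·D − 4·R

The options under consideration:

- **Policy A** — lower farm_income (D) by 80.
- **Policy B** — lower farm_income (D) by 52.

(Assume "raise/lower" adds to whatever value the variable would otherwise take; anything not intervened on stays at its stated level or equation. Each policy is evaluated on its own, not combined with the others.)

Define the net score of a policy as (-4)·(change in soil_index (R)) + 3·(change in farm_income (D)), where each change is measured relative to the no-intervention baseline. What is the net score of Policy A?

Baseline:
  K = 102
  P = 21
  Y = 117 + 5·102 − 21 = 606
  D = 24 − 102 + 3·21 − 3·606 = -1833
  R = 275 − 2·102 + 5·606 − 2·(-1833) = 6767
Policy A (D − 80):
  K = 102
  P = 21
  Y = 117 + 5·102 − 21 = 606
  D = 24 − 102 + 3·21 − 3·606 (−80 from intervention) = -1913
  R = 275 − 2·102 + 5·606 − 2·(-1913) = 6927
ΔR = 6927 − 6767 = 160; ΔD = -1913 − (-1833) = -80
Score = (-4)·160 + 3·(-80) = -880

-880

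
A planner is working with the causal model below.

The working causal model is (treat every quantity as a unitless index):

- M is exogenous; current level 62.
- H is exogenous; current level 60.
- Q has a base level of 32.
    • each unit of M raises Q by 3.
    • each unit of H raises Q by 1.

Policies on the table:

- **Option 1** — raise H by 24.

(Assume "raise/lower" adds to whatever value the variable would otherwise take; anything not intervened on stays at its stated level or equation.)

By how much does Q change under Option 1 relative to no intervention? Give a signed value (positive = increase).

Baseline:
  M = 62
  H = 60
  Q = 32 + 3·62 + 60 = 278
Option 1 (H + 24):
  M = 62
  H = 60 + 24 = 84
  Q = 32 + 3·62 + 84 = 302
Change in Q: 302 − 278 = 24

24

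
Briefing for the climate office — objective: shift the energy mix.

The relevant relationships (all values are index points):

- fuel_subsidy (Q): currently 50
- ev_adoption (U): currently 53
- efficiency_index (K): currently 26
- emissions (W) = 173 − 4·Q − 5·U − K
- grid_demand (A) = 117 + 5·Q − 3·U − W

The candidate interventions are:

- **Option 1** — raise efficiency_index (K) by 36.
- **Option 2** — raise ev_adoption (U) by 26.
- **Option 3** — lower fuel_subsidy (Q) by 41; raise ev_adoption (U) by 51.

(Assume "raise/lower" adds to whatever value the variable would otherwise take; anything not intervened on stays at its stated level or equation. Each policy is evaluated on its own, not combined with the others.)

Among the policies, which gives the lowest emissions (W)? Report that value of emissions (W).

Option 1 (K + 36):
  Q = 50
  U = 53
  K = 26 + 36 = 62
  W = 173 − 4·50 − 5·53 − 62 = -354
Option 2 (U + 26):
  Q = 50
  U = 53 + 26 = 79
  K = 26
  W = 173 − 4·50 − 5·79 − 26 = -448
Option 3 (Q − 41, U + 51):
  Q = 50 − 41 = 9
  U = 53 + 51 = 104
  K = 26
  W = 173 − 4·9 − 5·104 − 26 = -409
Comparing — Option 1: W=-354, Option 2: W=-448, Option 3: W=-409. Lowest is -448 (Option 2).

-448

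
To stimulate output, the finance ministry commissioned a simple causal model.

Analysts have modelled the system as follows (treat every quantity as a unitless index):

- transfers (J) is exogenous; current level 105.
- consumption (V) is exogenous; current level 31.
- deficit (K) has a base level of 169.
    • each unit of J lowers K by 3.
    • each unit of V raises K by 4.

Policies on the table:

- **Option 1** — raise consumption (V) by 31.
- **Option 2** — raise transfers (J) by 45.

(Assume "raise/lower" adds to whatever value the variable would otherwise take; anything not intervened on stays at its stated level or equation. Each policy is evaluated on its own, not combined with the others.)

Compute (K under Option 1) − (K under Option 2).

259

Option 1 (V + 31):
  J = 105
  V = 31 + 31 = 62
  K = 169 − 3·105 + 4·62 = 102
Option 2 (J + 45):
  J = 105 + 45 = 150
  V = 31
  K = 169 − 3·150 + 4·31 = -157
K: 102 − (-157) = 259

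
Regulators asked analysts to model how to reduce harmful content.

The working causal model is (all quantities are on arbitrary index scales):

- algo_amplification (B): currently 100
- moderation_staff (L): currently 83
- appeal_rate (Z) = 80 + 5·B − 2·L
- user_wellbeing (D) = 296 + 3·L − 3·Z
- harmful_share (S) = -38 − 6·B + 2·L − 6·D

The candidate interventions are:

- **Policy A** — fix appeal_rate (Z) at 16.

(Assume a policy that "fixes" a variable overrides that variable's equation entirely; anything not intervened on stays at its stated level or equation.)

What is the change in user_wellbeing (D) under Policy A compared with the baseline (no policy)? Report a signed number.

Baseline:
  B = 100
  L = 83
  Z = 80 + 5·100 − 2·83 = 414
  D = 296 + 3·83 − 3·414 = -697
Policy A (Z := 16):
  B = 100
  L = 83
  Z = 16
  D = 296 + 3·83 − 3·16 = 497
Change in D: 497 − (-697) = 1194

1194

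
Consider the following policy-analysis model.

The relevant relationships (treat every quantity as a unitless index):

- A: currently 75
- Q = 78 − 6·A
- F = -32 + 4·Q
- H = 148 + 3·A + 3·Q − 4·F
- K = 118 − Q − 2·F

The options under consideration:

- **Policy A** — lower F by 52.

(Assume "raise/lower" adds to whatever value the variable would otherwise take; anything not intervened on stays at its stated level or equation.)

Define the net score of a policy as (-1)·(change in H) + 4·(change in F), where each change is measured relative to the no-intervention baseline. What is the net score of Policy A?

-416

Baseline:
  A = 75
  Q = 78 − 6·75 = -372
  F = -32 + 4·(-372) = -1520
  H = 148 + 3·75 + 3·(-372) − 4·(-1520) = 5337
Policy A (F − 52):
  A = 75
  Q = 78 − 6·75 = -372
  F = -32 + 4·(-372) (−52 from intervention) = -1572
  H = 148 + 3·75 + 3·(-372) − 4·(-1572) = 5545
ΔH = 5545 − 5337 = 208; ΔF = -1572 − (-1520) = -52
Score = (-1)·208 + 4·(-52) = -416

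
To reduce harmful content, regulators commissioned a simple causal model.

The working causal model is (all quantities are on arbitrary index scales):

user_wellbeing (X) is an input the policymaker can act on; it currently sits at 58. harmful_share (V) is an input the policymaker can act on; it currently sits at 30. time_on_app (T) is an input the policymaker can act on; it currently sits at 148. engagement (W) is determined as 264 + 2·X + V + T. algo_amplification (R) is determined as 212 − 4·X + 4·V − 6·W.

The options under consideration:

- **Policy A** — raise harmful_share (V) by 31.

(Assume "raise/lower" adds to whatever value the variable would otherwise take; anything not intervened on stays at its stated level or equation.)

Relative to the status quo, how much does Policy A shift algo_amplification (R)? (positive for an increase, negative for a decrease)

Baseline:
  X = 58
  V = 30
  T = 148
  W = 264 + 2·58 + 30 + 148 = 558
  R = 212 − 4·58 + 4·30 − 6·558 = -3248
Policy A (V + 31):
  X = 58
  V = 30 + 31 = 61
  T = 148
  W = 264 + 2·58 + 61 + 148 = 589
  R = 212 − 4·58 + 4·61 − 6·589 = -3310
Change in R: -3310 − (-3248) = -62

-62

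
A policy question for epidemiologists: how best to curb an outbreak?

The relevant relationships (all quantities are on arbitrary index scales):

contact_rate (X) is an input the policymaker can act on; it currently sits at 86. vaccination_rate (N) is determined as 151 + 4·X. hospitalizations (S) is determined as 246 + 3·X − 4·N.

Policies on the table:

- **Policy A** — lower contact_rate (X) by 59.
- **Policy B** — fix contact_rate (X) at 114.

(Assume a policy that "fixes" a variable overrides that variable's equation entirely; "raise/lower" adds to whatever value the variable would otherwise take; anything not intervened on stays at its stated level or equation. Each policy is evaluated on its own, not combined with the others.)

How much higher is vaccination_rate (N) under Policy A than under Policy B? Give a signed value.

Policy A (X − 59):
  X = 86 − 59 = 27
  N = 151 + 4·27 = 259
Policy B (X := 114):
  X = 114
  N = 151 + 4·114 = 607
N: 259 − 607 = -348

-348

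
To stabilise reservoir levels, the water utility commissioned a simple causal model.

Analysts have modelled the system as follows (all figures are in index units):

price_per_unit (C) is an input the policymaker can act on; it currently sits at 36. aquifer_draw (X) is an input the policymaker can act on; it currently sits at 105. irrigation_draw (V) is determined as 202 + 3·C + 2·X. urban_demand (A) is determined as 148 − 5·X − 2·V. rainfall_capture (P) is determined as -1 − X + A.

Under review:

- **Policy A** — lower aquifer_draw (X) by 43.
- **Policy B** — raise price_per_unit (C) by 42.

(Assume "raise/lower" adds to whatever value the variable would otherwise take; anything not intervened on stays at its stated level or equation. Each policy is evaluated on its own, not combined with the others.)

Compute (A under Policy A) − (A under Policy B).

Policy A (X − 43):
  C = 36
  X = 105 − 43 = 62
  V = 202 + 3·36 + 2·62 = 434
  A = 148 − 5·62 − 2·434 = -1030
Policy B (C + 42):
  C = 36 + 42 = 78
  X = 105
  V = 202 + 3·78 + 2·105 = 646
  A = 148 − 5·105 − 2·646 = -1669
A: -1030 − (-1669) = 639

639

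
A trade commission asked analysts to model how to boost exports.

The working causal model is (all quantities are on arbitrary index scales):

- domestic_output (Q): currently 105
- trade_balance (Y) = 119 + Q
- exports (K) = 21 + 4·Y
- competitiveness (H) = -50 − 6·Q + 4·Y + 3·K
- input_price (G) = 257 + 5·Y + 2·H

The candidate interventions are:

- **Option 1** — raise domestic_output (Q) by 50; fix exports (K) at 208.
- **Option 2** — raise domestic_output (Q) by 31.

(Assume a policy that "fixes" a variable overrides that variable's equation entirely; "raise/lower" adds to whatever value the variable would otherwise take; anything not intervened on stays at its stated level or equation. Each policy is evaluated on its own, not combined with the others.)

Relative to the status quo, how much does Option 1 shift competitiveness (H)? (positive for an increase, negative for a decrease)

Baseline:
  Q = 105
  Y = 119 + 105 = 224
  K = 21 + 4·224 = 917
  H = -50 − 6·105 + 4·224 + 3·917 = 2967
Option 1 (Q + 50, K := 208):
  Q = 105 + 50 = 155
  Y = 119 + 155 = 274
  K = 208
  H = -50 − 6·155 + 4·274 + 3·208 = 740
Change in H: 740 − 2967 = -2227

-2227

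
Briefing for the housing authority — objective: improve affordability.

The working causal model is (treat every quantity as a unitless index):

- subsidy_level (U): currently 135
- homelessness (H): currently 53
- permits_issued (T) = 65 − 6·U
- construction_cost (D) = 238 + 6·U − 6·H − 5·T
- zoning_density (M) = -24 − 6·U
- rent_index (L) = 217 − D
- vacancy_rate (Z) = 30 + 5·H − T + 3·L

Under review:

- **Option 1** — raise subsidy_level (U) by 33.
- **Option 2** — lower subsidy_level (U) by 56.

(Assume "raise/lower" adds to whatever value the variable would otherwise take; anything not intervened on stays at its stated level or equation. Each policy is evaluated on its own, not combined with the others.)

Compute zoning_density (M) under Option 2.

-498

Option 2 (U − 56):
  U = 135 − 56 = 79
  M = -24 − 6·79 = -498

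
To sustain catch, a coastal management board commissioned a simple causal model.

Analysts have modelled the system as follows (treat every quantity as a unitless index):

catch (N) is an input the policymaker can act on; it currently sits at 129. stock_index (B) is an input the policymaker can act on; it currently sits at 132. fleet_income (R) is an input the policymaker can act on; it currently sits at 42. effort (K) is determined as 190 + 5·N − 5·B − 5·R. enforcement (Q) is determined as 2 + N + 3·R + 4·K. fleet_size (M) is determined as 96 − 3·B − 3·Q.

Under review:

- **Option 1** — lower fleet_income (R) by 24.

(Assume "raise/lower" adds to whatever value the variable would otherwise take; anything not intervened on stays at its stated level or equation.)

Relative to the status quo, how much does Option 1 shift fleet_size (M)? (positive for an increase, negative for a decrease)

Baseline:
  N = 129
  B = 132
  R = 42
  K = 190 + 5·129 − 5·132 − 5·42 = -35
  Q = 2 + 129 + 3·42 + 4·(-35) = 117
  M = 96 − 3·132 − 3·117 = -651
Option 1 (R − 24):
  N = 129
  B = 132
  R = 42 − 24 = 18
  K = 190 + 5·129 − 5·132 − 5·18 = 85
  Q = 2 + 129 + 3·18 + 4·85 = 525
  M = 96 − 3·132 − 3·525 = -1875
Change in M: -1875 − (-651) = -1224

-1224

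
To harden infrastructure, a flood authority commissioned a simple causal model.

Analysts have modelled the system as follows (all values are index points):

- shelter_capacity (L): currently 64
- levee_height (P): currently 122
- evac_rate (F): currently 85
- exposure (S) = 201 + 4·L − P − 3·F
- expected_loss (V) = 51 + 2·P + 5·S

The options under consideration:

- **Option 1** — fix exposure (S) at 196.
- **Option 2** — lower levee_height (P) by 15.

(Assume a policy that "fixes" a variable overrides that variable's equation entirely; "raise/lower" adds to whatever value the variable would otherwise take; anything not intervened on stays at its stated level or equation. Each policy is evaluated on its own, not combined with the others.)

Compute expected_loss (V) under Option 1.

Option 1 (S := 196):
  L = 64
  P = 122
  F = 85
  S = 196
  V = 51 + 2·122 + 5·196 = 1275

1275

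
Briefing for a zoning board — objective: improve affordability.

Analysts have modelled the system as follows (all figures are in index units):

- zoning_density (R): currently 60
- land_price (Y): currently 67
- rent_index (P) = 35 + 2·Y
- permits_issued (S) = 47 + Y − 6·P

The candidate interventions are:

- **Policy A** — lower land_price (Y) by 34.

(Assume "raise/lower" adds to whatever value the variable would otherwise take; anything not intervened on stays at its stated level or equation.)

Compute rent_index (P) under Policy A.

Policy A (Y − 34):
  Y = 67 − 34 = 33
  P = 35 + 2·33 = 101

101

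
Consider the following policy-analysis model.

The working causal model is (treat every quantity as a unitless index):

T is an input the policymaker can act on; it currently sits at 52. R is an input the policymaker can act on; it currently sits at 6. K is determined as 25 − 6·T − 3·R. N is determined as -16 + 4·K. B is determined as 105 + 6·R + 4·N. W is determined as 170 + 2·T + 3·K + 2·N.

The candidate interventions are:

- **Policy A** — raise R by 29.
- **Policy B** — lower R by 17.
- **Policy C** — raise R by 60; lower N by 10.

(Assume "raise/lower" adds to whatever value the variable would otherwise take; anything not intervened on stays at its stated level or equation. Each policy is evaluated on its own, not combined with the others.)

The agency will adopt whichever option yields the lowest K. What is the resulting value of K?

-485

Policy A (R + 29):
  T = 52
  R = 6 + 29 = 35
  K = 25 − 6·52 − 3·35 = -392
Policy B (R − 17):
  T = 52
  R = 6 − 17 = -11
  K = 25 − 6·52 − 3·(-11) = -254
Policy C (R + 60, N − 10):
  T = 52
  R = 6 + 60 = 66
  K = 25 − 6·52 − 3·66 = -485
Comparing — Policy A: K=-392, Policy B: K=-254, Policy C: K=-485. Lowest is -485 (Policy C).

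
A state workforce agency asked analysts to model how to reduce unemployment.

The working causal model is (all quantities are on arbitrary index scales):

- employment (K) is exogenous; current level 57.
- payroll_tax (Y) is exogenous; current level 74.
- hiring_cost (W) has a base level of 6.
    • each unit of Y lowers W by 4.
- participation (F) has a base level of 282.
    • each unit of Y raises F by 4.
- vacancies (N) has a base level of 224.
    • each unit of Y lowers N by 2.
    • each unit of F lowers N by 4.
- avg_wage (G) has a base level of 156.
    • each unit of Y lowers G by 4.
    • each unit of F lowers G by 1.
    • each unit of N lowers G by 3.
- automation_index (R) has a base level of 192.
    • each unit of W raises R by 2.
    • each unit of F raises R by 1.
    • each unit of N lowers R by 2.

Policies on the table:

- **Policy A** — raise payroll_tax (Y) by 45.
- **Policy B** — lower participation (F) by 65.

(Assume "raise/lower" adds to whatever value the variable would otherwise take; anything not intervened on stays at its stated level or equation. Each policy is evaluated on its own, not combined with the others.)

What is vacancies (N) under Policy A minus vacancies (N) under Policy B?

Policy A (Y + 45):
  Y = 74 + 45 = 119
  F = 282 + 4·119 = 758
  N = 224 − 2·119 − 4·758 = -3046
Policy B (F − 65):
  Y = 74
  F = 282 + 4·74 (−65 from intervention) = 513
  N = 224 − 2·74 − 4·513 = -1976
N: -3046 − (-1976) = -1070

-1070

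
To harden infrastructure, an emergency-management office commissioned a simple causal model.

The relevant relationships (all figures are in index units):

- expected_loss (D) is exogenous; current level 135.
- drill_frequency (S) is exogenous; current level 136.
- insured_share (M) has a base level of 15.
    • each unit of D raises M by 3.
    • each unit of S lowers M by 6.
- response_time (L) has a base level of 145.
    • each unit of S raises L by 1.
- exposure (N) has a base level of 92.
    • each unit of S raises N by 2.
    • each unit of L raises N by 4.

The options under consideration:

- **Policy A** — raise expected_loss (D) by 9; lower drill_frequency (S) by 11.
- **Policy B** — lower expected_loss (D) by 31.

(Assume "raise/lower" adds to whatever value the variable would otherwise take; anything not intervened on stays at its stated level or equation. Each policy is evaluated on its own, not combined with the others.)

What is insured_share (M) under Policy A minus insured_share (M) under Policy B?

Policy A (D + 9, S − 11):
  D = 135 + 9 = 144
  S = 136 − 11 = 125
  M = 15 + 3·144 − 6·125 = -303
Policy B (D − 31):
  D = 135 − 31 = 104
  S = 136
  M = 15 + 3·104 − 6·136 = -489
M: -303 − (-489) = 186

186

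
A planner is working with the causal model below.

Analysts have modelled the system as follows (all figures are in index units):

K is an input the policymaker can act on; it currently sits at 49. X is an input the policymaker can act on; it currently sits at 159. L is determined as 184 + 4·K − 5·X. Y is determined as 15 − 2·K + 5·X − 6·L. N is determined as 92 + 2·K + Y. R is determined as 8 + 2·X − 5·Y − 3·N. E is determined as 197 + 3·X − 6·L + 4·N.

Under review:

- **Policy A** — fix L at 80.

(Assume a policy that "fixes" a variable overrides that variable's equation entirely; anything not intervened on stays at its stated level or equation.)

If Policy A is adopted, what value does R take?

Policy A (L := 80):
  K = 49
  X = 159
  L = 80
  Y = 15 − 2·49 + 5·159 − 6·80 = 232
  N = 92 + 2·49 + 232 = 422
  R = 8 + 2·159 − 5·232 − 3·422 = -2100

-2100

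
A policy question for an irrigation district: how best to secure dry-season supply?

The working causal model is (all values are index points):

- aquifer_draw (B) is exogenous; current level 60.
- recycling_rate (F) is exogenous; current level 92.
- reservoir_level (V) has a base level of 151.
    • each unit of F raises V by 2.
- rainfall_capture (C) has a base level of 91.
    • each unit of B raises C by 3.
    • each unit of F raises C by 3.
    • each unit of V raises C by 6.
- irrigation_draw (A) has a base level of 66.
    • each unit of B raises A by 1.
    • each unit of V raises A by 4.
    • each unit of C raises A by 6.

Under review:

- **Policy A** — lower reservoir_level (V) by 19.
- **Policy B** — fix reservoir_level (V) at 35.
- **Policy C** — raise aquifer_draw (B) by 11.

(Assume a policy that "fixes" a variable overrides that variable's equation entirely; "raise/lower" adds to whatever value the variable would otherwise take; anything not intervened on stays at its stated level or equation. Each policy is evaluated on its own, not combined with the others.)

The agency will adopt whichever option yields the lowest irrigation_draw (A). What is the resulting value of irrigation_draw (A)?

4808

Policy A (V − 19):
  B = 60
  F = 92
  V = 151 + 2·92 (−19 from intervention) = 316
  C = 91 + 3·60 + 3·92 + 6·316 = 2443
  A = 66 + 60 + 4·316 + 6·2443 = 16048
Policy B (V := 35):
  B = 60
  F = 92
  V = 35
  C = 91 + 3·60 + 3·92 + 6·35 = 757
  A = 66 + 60 + 4·35 + 6·757 = 4808
Policy C (B + 11):
  B = 60 + 11 = 71
  F = 92
  V = 151 + 2·92 = 335
  C = 91 + 3·71 + 3·92 + 6·335 = 2590
  A = 66 + 71 + 4·335 + 6·2590 = 17017
Comparing — Policy A: A=16048, Policy B: A=4808, Policy C: A=17017. Lowest is 4808 (Policy B).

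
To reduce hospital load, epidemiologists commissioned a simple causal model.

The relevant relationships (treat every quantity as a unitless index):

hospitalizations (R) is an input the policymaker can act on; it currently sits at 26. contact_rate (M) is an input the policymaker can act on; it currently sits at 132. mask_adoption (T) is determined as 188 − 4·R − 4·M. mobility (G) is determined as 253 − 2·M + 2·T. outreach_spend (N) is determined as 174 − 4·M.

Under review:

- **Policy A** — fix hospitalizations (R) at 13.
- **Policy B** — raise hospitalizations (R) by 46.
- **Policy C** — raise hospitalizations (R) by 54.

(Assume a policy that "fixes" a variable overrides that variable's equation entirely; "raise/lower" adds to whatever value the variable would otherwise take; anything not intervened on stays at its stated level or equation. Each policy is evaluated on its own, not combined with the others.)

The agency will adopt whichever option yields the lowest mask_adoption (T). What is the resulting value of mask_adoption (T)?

-660

Policy A (R := 13):
  R = 13
  M = 132
  T = 188 − 4·13 − 4·132 = -392
Policy B (R + 46):
  R = 26 + 46 = 72
  M = 132
  T = 188 − 4·72 − 4·132 = -628
Policy C (R + 54):
  R = 26 + 54 = 80
  M = 132
  T = 188 − 4·80 − 4·132 = -660
Comparing — Policy A: T=-392, Policy B: T=-628, Policy C: T=-660. Lowest is -660 (Policy C).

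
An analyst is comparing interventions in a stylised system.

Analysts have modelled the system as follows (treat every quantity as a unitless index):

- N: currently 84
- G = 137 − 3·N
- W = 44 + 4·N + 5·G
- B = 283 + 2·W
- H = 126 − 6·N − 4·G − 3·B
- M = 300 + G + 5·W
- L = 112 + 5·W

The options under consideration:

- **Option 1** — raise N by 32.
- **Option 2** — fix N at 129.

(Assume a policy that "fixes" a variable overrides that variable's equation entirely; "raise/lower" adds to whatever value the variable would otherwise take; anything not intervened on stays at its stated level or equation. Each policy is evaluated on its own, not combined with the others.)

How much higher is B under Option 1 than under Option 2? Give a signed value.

286

Option 1 (N + 32):
  N = 84 + 32 = 116
  G = 137 − 3·116 = -211
  W = 44 + 4·116 + 5·(-211) = -547
  B = 283 + 2·(-547) = -811
Option 2 (N := 129):
  N = 129
  G = 137 − 3·129 = -250
  W = 44 + 4·129 + 5·(-250) = -690
  B = 283 + 2·(-690) = -1097
B: -811 − (-1097) = 286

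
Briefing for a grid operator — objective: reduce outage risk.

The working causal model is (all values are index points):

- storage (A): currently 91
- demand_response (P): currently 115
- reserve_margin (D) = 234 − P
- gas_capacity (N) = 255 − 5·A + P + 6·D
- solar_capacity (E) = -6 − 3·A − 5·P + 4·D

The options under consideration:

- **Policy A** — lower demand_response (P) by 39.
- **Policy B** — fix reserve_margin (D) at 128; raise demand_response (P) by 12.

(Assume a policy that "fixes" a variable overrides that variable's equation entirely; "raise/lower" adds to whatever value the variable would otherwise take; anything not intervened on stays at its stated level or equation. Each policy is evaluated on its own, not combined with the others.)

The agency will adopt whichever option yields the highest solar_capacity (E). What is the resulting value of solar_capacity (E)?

-27

Policy A (P − 39):
  A = 91
  P = 115 − 39 = 76
  D = 234 − 76 = 158
  E = -6 − 3·91 − 5·76 + 4·158 = -27
Policy B (D := 128, P + 12):
  A = 91
  P = 115 + 12 = 127
  D = 128
  E = -6 − 3·91 − 5·127 + 4·128 = -402
Comparing — Policy A: E=-27, Policy B: E=-402. Highest is -27 (Policy A).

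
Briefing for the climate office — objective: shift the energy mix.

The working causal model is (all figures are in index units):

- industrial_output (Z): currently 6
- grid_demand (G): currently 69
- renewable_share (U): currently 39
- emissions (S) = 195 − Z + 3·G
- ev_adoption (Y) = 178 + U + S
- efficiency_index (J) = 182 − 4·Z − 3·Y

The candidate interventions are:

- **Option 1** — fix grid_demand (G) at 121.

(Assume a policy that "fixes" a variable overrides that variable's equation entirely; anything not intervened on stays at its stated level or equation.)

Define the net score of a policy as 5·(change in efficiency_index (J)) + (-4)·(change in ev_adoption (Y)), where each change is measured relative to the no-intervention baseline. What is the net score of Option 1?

Baseline:
  Z = 6
  G = 69
  U = 39
  S = 195 − 6 + 3·69 = 396
  Y = 178 + 39 + 396 = 613
  J = 182 − 4·6 − 3·613 = -1681
Option 1 (G := 121):
  Z = 6
  G = 121
  U = 39
  S = 195 − 6 + 3·121 = 552
  Y = 178 + 39 + 552 = 769
  J = 182 − 4·6 − 3·769 = -2149
ΔJ = -2149 − (-1681) = -468; ΔY = 769 − 613 = 156
Score = 5·(-468) + (-4)·156 = -2964

-2964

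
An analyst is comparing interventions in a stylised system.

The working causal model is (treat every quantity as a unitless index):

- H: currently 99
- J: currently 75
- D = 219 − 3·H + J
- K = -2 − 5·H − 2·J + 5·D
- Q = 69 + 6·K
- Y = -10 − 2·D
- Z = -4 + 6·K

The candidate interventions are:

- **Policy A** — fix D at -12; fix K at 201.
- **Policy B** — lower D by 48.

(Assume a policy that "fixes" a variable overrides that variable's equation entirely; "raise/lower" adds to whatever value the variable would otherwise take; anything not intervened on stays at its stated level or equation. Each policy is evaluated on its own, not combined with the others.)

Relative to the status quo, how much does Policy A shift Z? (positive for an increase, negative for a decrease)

5178

Baseline:
  H = 99
  J = 75
  D = 219 − 3·99 + 75 = -3
  K = -2 − 5·99 − 2·75 + 5·(-3) = -662
  Z = -4 + 6·(-662) = -3976
Policy A (D := -12, K := 201):
  H = 99
  J = 75
  D = -12
  K = 201
  Z = -4 + 6·201 = 1202
Change in Z: 1202 − (-3976) = 5178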